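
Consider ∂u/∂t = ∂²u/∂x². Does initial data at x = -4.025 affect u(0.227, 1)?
Yes, for any finite x. The heat equation has infinite propagation speed, so all initial data affects all points at any t > 0.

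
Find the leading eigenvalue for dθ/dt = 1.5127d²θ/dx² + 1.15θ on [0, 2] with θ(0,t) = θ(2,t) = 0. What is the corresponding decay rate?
Eigenvalues: λₙ = 1.5127n²π²/2² - 1.15.
First three modes:
  n=1: λ₁ = 1.5127π²/2² - 1.15 ≈ 2.582
  n=2: λ₂ = 6.0508π²/2² - 1.15 ≈ 13.78
  n=3: λ₃ = 13.6143π²/2² - 1.15 ≈ 32.442
Since 1.5127π²/2² ≈ 3.732 > 1.15, all λₙ > 0.
The n=1 mode decays slowest → dominates as t → ∞.
Asymptotic: θ ~ c₁ sin(πx/2) e^{-λ₁t} with decay rate λ₁ ≈ 2.582.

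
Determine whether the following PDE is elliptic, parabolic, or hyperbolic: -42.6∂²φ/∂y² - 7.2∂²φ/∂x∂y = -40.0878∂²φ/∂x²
Rewriting in standard form: 40.0878∂²φ/∂x² - 7.2∂²φ/∂x∂y - 42.6∂²φ/∂y² = 0. Coefficients: A = 40.0878, B = -7.2, C = -42.6. B² - 4AC = 6882.80112, which is positive, so the equation is hyperbolic.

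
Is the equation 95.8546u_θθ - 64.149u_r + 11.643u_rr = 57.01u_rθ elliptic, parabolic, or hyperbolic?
Rewriting in standard form: 11.643u_rr - 57.01u_rθ + 95.8546u_θθ - 64.149u_r = 0. Computing B² - 4AC with A = 11.643, B = -57.01, C = 95.8546: discriminant = -1214.0003312 (negative). Answer: elliptic.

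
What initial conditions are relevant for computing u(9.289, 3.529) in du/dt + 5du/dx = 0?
A single point: x = -8.356. The characteristic through (9.289, 3.529) is x - 5t = const, so x = 9.289 - 5·3.529 = -8.356.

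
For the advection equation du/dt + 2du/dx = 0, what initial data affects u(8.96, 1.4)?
A single point: x = 6.16. The characteristic through (8.96, 1.4) is x - 2t = const, so x = 8.96 - 2·1.4 = 6.16.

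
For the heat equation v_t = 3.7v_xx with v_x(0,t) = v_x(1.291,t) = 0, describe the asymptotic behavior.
v → constant (steady state). Heat is conserved (no flux at boundaries); solution approaches the spatial average.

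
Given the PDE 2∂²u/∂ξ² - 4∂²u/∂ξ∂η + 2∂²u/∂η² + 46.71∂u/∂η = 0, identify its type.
The second-order coefficients are A = 2, B = -4, C = 2. Since B² - 4AC = 0 = 0, this is a parabolic PDE.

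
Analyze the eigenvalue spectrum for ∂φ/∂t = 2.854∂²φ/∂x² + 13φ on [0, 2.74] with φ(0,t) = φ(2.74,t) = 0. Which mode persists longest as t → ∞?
Eigenvalues: λₙ = 2.854n²π²/2.74² - 13.
First three modes:
  n=1: λ₁ = 2.854π²/2.74² - 13 ≈ -9.248
  n=2: λ₂ = 11.416π²/2.74² - 13 ≈ 2.008
  n=3: λ₃ = 25.686π²/2.74² - 13 ≈ 20.767
Since 2.854π²/2.74² ≈ 3.752 < 13, λ₁ < 0.
The n=1 mode grows fastest (−λₙ is largest for n=1) → dominates.
Asymptotic: φ ~ c₁ sin(πx/2.74) e^{9.248t} (exponential growth at rate −λ₁ ≈ 9.248).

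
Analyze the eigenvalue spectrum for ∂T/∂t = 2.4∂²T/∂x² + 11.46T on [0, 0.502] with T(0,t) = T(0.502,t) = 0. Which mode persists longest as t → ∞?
Eigenvalues: λₙ = 2.4n²π²/0.502² - 11.46.
First three modes:
  n=1: λ₁ = 2.4π²/0.502² - 11.46 ≈ 82.535
  n=2: λ₂ = 9.6π²/0.502² - 11.46 ≈ 364.519
  n=3: λ₃ = 21.6π²/0.502² - 11.46 ≈ 834.493
Since 2.4π²/0.502² ≈ 93.995 > 11.46, all λₙ > 0.
The n=1 mode decays slowest → dominates as t → ∞.
Asymptotic: T ~ c₁ sin(πx/0.502) e^{-λ₁t} with decay rate λ₁ ≈ 82.535.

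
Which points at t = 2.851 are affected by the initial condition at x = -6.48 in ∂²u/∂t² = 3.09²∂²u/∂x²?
Domain of influence: [-15.28959, 2.32959]. Data at x = -6.48 spreads outward at speed 3.09.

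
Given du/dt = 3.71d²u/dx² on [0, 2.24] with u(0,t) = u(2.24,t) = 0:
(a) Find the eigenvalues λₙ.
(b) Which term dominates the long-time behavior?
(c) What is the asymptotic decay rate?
Eigenvalues: λₙ = 3.71n²π²/2.24².
First three modes:
  n=1: λ₁ = 3.71π²/2.24² ≈ 7.298
  n=2: λ₂ = 14.84π²/2.24² ≈ 29.19 (4× faster decay)
  n=3: λ₃ = 33.39π²/2.24² ≈ 65.678 (9× faster decay)
As t → ∞, higher modes decay exponentially faster. The n=1 mode dominates: u ~ c₁ sin(πx/2.24) e^{-λ₁t}.
Decay rate: λ₁ = 3.71π²/2.24² ≈ 7.298.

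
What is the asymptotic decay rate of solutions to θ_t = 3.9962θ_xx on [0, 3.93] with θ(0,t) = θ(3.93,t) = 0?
Eigenvalues: λₙ = 3.9962n²π²/3.93².
First three modes:
  n=1: λ₁ = 3.9962π²/3.93² ≈ 2.554
  n=2: λ₂ = 15.9848π²/3.93² ≈ 10.215 (4× faster decay)
  n=3: λ₃ = 35.9658π²/3.93² ≈ 22.983 (9× faster decay)
As t → ∞, higher modes decay exponentially faster. The n=1 mode dominates: θ ~ c₁ sin(πx/3.93) e^{-λ₁t}.
Decay rate: λ₁ = 3.9962π²/3.93² ≈ 2.554.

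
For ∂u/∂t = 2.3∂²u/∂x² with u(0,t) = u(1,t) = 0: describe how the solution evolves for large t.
u → 0. Heat diffuses out through both boundaries.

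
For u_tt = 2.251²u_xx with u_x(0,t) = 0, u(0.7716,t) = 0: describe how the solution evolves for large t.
u oscillates (no decay). Energy is conserved; the solution oscillates indefinitely as standing waves.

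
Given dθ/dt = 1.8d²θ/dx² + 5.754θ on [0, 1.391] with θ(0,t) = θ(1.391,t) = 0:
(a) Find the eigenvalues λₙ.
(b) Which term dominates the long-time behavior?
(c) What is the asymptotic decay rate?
Eigenvalues: λₙ = 1.8n²π²/1.391² - 5.754.
First three modes:
  n=1: λ₁ = 1.8π²/1.391² - 5.754 ≈ 3.428
  n=2: λ₂ = 7.2π²/1.391² - 5.754 ≈ 30.972
  n=3: λ₃ = 16.2π²/1.391² - 5.754 ≈ 76.88
Since 1.8π²/1.391² ≈ 9.182 > 5.754, all λₙ > 0.
The n=1 mode decays slowest → dominates as t → ∞.
Asymptotic: θ ~ c₁ sin(πx/1.391) e^{-λ₁t} with decay rate λ₁ ≈ 3.428.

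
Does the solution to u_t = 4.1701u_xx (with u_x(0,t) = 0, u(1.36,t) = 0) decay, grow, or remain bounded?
u → 0. Heat escapes through the Dirichlet boundary.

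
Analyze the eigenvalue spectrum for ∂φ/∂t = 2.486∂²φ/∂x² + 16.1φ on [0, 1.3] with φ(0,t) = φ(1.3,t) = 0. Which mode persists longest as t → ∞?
Eigenvalues: λₙ = 2.486n²π²/1.3² - 16.1.
First three modes:
  n=1: λ₁ = 2.486π²/1.3² - 16.1 ≈ -1.582
  n=2: λ₂ = 9.944π²/1.3² - 16.1 ≈ 41.973
  n=3: λ₃ = 22.374π²/1.3² - 16.1 ≈ 114.564
Since 2.486π²/1.3² ≈ 14.518 < 16.1, λ₁ < 0.
The n=1 mode grows fastest (−λₙ is largest for n=1) → dominates.
Asymptotic: φ ~ c₁ sin(πx/1.3) e^{1.582t} (exponential growth at rate −λ₁ ≈ 1.582).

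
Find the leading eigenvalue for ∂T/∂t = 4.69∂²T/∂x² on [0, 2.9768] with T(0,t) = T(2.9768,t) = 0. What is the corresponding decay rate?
Eigenvalues: λₙ = 4.69n²π²/2.9768².
First three modes:
  n=1: λ₁ = 4.69π²/2.9768² ≈ 5.224
  n=2: λ₂ = 18.76π²/2.9768² ≈ 20.895 (4× faster decay)
  n=3: λ₃ = 42.21π²/2.9768² ≈ 47.013 (9× faster decay)
As t → ∞, higher modes decay exponentially faster. The n=1 mode dominates: T ~ c₁ sin(πx/2.9768) e^{-λ₁t}.
Decay rate: λ₁ = 4.69π²/2.9768² ≈ 5.224.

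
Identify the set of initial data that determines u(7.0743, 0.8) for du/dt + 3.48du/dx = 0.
A single point: x = 4.2903. The characteristic through (7.0743, 0.8) is x - 3.48t = const, so x = 7.0743 - 3.48·0.8 = 4.2903.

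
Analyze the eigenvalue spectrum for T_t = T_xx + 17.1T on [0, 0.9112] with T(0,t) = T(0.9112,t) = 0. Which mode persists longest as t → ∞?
Eigenvalues: λₙ = n²π²/0.9112² - 17.1.
First three modes:
  n=1: λ₁ = π²/0.9112² - 17.1 ≈ -5.213
  n=2: λ₂ = 4π²/0.9112² - 17.1 ≈ 30.448
  n=3: λ₃ = 9π²/0.9112² - 17.1 ≈ 89.883
Since π²/0.9112² ≈ 11.887 < 17.1, λ₁ < 0.
The n=1 mode grows fastest (−λₙ is largest for n=1) → dominates.
Asymptotic: T ~ c₁ sin(πx/0.9112) e^{5.213t} (exponential growth at rate −λ₁ ≈ 5.213).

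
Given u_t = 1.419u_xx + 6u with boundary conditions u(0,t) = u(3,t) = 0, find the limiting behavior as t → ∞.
u grows unboundedly. Reaction dominates diffusion (r=6 > κπ²/L²≈1.56); solution grows exponentially.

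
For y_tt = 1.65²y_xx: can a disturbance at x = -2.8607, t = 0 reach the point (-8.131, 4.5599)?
Yes. The domain of dependence is [-15.654835, -0.607165], and -2.8607 ∈ [-15.654835, -0.607165].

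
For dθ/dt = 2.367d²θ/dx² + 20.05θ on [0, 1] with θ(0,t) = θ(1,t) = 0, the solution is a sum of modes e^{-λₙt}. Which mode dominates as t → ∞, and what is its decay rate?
Eigenvalues: λₙ = 2.367n²π²/1² - 20.05.
First three modes:
  n=1: λ₁ = 2.367π² - 20.05 ≈ 3.311
  n=2: λ₂ = 9.468π² - 20.05 ≈ 73.395
  n=3: λ₃ = 21.303π² - 20.05 ≈ 190.202
Since 2.367π² ≈ 23.361 > 20.05, all λₙ > 0.
The n=1 mode decays slowest → dominates as t → ∞.
Asymptotic: θ ~ c₁ sin(πx/1) e^{-λ₁t} with decay rate λ₁ ≈ 3.311.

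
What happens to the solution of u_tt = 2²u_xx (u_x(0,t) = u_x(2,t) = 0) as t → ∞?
u oscillates about a mean that drifts linearly in t (generically unbounded; no decay). There is no damping, so the nonconstant modes persist as standing waves (energy conserved, no decay). But with Neumann conditions at both ends the constant mode has eigenvalue 0: the spatial mean M(t) of u satisfies M'' = 0, so M(t) = M(0) + M'(0)·t. Unless the initial velocity has zero mean (∫u_t(x,0)dx = 0), the solution grows linearly in t (unbounded, though not exponentially); if it does have zero mean, the solution stays bounded and simply oscillates.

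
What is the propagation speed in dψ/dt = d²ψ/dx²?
Infinite. The heat equation is parabolic, not hyperbolic, so disturbances propagate instantly.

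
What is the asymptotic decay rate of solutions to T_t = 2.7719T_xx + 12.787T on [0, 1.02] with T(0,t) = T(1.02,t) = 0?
Eigenvalues: λₙ = 2.7719n²π²/1.02² - 12.787.
First three modes:
  n=1: λ₁ = 2.7719π²/1.02² - 12.787 ≈ 13.508
  n=2: λ₂ = 11.0876π²/1.02² - 12.787 ≈ 92.394
  n=3: λ₃ = 24.9471π²/1.02² - 12.787 ≈ 223.87
Since 2.7719π²/1.02² ≈ 26.295 > 12.787, all λₙ > 0.
The n=1 mode decays slowest → dominates as t → ∞.
Asymptotic: T ~ c₁ sin(πx/1.02) e^{-λ₁t} with decay rate λ₁ ≈ 13.508.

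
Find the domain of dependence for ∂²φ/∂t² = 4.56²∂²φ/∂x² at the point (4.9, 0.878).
Domain of dependence: [0.89632, 8.90368]. Signals travel at speed 4.56, so data within |x - 4.9| ≤ 4.56·0.878 = 4.00368 can reach the point.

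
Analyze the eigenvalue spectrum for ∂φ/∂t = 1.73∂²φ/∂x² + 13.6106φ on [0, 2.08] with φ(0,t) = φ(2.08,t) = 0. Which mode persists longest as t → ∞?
Eigenvalues: λₙ = 1.73n²π²/2.08² - 13.6106.
First three modes:
  n=1: λ₁ = 1.73π²/2.08² - 13.6106 ≈ -9.664
  n=2: λ₂ = 6.92π²/2.08² - 13.6106 ≈ 2.176
  n=3: λ₃ = 15.57π²/2.08² - 13.6106 ≈ 21.908
Since 1.73π²/2.08² ≈ 3.947 < 13.6106, λ₁ < 0.
The n=1 mode grows fastest (−λₙ is largest for n=1) → dominates.
Asymptotic: φ ~ c₁ sin(πx/2.08) e^{9.664t} (exponential growth at rate −λ₁ ≈ 9.664).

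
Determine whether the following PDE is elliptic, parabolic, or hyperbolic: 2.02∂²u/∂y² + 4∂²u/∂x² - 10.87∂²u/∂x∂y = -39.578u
Rewriting in standard form: 4∂²u/∂x² - 10.87∂²u/∂x∂y + 2.02∂²u/∂y² + 39.578u = 0. Coefficients: A = 4, B = -10.87, C = 2.02. B² - 4AC = 85.8369, which is positive, so the equation is hyperbolic.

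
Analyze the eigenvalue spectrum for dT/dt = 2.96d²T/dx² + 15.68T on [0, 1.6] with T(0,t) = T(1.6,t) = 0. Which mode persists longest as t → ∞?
Eigenvalues: λₙ = 2.96n²π²/1.6² - 15.68.
First three modes:
  n=1: λ₁ = 2.96π²/1.6² - 15.68 ≈ -4.268
  n=2: λ₂ = 11.84π²/1.6² - 15.68 ≈ 29.967
  n=3: λ₃ = 26.64π²/1.6² - 15.68 ≈ 87.026
Since 2.96π²/1.6² ≈ 11.412 < 15.68, λ₁ < 0.
The n=1 mode grows fastest (−λₙ is largest for n=1) → dominates.
Asymptotic: T ~ c₁ sin(πx/1.6) e^{4.268t} (exponential growth at rate −λ₁ ≈ 4.268).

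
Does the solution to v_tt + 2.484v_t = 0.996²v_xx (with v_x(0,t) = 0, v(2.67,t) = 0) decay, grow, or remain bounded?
v → 0. Damping (γ=2.484) dissipates energy; oscillations decay exponentially.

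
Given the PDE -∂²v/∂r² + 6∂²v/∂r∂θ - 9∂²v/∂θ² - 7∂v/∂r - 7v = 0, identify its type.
The second-order coefficients are A = -1, B = 6, C = -9. Since B² - 4AC = 0 = 0, this is a parabolic PDE.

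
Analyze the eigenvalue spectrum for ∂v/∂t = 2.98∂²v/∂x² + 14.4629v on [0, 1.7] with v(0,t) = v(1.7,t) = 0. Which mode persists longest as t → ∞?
Eigenvalues: λₙ = 2.98n²π²/1.7² - 14.4629.
First three modes:
  n=1: λ₁ = 2.98π²/1.7² - 14.4629 ≈ -4.286
  n=2: λ₂ = 11.92π²/1.7² - 14.4629 ≈ 26.245
  n=3: λ₃ = 26.82π²/1.7² - 14.4629 ≈ 77.13
Since 2.98π²/1.7² ≈ 10.177 < 14.4629, λ₁ < 0.
The n=1 mode grows fastest (−λₙ is largest for n=1) → dominates.
Asymptotic: v ~ c₁ sin(πx/1.7) e^{4.286t} (exponential growth at rate −λ₁ ≈ 4.286).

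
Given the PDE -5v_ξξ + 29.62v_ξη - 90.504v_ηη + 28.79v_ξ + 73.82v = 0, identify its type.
The second-order coefficients are A = -5, B = 29.62, C = -90.504. Since B² - 4AC = -932.7356 < 0, this is an elliptic PDE.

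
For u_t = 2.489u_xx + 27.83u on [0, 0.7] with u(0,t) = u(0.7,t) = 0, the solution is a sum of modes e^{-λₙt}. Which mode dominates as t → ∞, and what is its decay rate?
Eigenvalues: λₙ = 2.489n²π²/0.7² - 27.83.
First three modes:
  n=1: λ₁ = 2.489π²/0.7² - 27.83 ≈ 22.304
  n=2: λ₂ = 9.956π²/0.7² - 27.83 ≈ 172.704
  n=3: λ₃ = 22.401π²/0.7² - 27.83 ≈ 423.372
Since 2.489π²/0.7² ≈ 50.134 > 27.83, all λₙ > 0.
The n=1 mode decays slowest → dominates as t → ∞.
Asymptotic: u ~ c₁ sin(πx/0.7) e^{-λ₁t} with decay rate λ₁ ≈ 22.304.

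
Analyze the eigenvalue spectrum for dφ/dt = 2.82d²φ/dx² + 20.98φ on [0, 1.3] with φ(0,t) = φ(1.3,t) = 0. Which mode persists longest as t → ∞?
Eigenvalues: λₙ = 2.82n²π²/1.3² - 20.98.
First three modes:
  n=1: λ₁ = 2.82π²/1.3² - 20.98 ≈ -4.511
  n=2: λ₂ = 11.28π²/1.3² - 20.98 ≈ 44.895
  n=3: λ₃ = 25.38π²/1.3² - 20.98 ≈ 127.239
Since 2.82π²/1.3² ≈ 16.469 < 20.98, λ₁ < 0.
The n=1 mode grows fastest (−λₙ is largest for n=1) → dominates.
Asymptotic: φ ~ c₁ sin(πx/1.3) e^{4.511t} (exponential growth at rate −λ₁ ≈ 4.511).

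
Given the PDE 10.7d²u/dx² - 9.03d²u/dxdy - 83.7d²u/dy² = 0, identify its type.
The second-order coefficients are A = 10.7, B = -9.03, C = -83.7. Since B² - 4AC = 3663.9009 > 0, this is a hyperbolic PDE.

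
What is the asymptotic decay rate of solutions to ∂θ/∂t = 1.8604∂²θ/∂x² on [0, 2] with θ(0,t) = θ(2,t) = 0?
Eigenvalues: λₙ = 1.8604n²π²/2².
First three modes:
  n=1: λ₁ = 1.8604π²/2² ≈ 4.59
  n=2: λ₂ = 7.4416π²/2² ≈ 18.361 (4× faster decay)
  n=3: λ₃ = 16.7436π²/2² ≈ 41.313 (9× faster decay)
As t → ∞, higher modes decay exponentially faster. The n=1 mode dominates: θ ~ c₁ sin(πx/2) e^{-λ₁t}.
Decay rate: λ₁ = 1.8604π²/2² ≈ 4.59.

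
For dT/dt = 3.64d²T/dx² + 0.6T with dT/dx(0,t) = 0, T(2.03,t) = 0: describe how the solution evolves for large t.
T → 0. Diffusion dominates reaction (r=0.6 < κπ²/(4L²)≈2.18); solution decays.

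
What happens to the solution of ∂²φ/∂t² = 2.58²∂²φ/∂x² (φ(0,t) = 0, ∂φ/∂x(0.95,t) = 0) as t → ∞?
φ oscillates (no decay). Energy is conserved; the solution oscillates indefinitely as standing waves.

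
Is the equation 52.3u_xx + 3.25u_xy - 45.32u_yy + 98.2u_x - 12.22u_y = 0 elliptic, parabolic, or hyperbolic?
Computing B² - 4AC with A = 52.3, B = 3.25, C = -45.32: discriminant = 9491.5065 (positive). Answer: hyperbolic.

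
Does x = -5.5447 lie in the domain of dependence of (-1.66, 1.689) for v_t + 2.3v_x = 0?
Yes. The characteristic through (-1.66, 1.689) passes through x = -5.5447.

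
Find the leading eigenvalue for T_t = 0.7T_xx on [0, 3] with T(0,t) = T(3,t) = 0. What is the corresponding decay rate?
Eigenvalues: λₙ = 0.7n²π²/3².
First three modes:
  n=1: λ₁ = 0.7π²/3² ≈ 0.768
  n=2: λ₂ = 2.8π²/3² ≈ 3.071 (4× faster decay)
  n=3: λ₃ = 6.3π²/3² ≈ 6.909 (9× faster decay)
As t → ∞, higher modes decay exponentially faster. The n=1 mode dominates: T ~ c₁ sin(πx/3) e^{-λ₁t}.
Decay rate: λ₁ = 0.7π²/3² ≈ 0.768.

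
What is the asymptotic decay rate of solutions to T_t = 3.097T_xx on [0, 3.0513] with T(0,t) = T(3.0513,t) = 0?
Eigenvalues: λₙ = 3.097n²π²/3.0513².
First three modes:
  n=1: λ₁ = 3.097π²/3.0513² ≈ 3.283
  n=2: λ₂ = 12.388π²/3.0513² ≈ 13.132 (4× faster decay)
  n=3: λ₃ = 27.873π²/3.0513² ≈ 29.547 (9× faster decay)
As t → ∞, higher modes decay exponentially faster. The n=1 mode dominates: T ~ c₁ sin(πx/3.0513) e^{-λ₁t}.
Decay rate: λ₁ = 3.097π²/3.0513² ≈ 3.283.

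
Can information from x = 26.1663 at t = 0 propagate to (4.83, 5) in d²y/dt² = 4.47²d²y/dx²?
Yes. The domain of dependence is [-17.52, 27.18], and 26.1663 ∈ [-17.52, 27.18].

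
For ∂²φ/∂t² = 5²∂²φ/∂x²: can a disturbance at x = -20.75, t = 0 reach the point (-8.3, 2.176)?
No. The domain of dependence is [-19.18, 2.58], and -20.75 is outside this interval.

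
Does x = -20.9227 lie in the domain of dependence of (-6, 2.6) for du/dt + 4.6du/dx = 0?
No. Only data at x = -17.96 affects (-6, 2.6). Advection has one-way propagation along characteristics.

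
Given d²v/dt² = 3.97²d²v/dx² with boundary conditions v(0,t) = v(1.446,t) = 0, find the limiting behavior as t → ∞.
v oscillates (no decay). Energy is conserved; the solution oscillates indefinitely as standing waves.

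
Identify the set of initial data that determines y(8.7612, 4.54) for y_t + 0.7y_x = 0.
A single point: x = 5.5832. The characteristic through (8.7612, 4.54) is x - 0.7t = const, so x = 8.7612 - 0.7·4.54 = 5.5832.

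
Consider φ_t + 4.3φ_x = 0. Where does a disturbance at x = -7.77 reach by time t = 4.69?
At x = 12.397. The characteristic carries data from (-7.77, 0) to (12.397, 4.69).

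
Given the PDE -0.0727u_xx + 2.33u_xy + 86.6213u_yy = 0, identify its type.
The second-order coefficients are A = -0.0727, B = 2.33, C = 86.6213. Since B² - 4AC = 30.61837404 > 0, this is a hyperbolic PDE.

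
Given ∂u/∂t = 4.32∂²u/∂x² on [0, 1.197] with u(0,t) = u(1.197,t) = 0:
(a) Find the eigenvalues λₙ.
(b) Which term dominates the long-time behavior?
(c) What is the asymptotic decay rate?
Eigenvalues: λₙ = 4.32n²π²/1.197².
First three modes:
  n=1: λ₁ = 4.32π²/1.197² ≈ 29.757
  n=2: λ₂ = 17.28π²/1.197² ≈ 119.03 (4× faster decay)
  n=3: λ₃ = 38.88π²/1.197² ≈ 267.817 (9× faster decay)
As t → ∞, higher modes decay exponentially faster. The n=1 mode dominates: u ~ c₁ sin(πx/1.197) e^{-λ₁t}.
Decay rate: λ₁ = 4.32π²/1.197² ≈ 29.757.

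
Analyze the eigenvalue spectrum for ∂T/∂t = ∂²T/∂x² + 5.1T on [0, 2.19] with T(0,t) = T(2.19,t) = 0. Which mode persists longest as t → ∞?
Eigenvalues: λₙ = n²π²/2.19² - 5.1.
First three modes:
  n=1: λ₁ = π²/2.19² - 5.1 ≈ -3.042
  n=2: λ₂ = 4π²/2.19² - 5.1 ≈ 3.131
  n=3: λ₃ = 9π²/2.19² - 5.1 ≈ 13.421
Since π²/2.19² ≈ 2.058 < 5.1, λ₁ < 0.
The n=1 mode grows fastest (−λₙ is largest for n=1) → dominates.
Asymptotic: T ~ c₁ sin(πx/2.19) e^{3.042t} (exponential growth at rate −λ₁ ≈ 3.042).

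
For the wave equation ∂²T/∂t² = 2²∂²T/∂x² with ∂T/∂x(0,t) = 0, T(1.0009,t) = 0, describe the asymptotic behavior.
T oscillates (no decay). Energy is conserved; the solution oscillates indefinitely as standing waves.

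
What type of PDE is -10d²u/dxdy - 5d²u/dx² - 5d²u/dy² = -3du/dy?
Rewriting in standard form: -5d²u/dx² - 10d²u/dxdy - 5d²u/dy² + 3du/dy = 0. With A = -5, B = -10, C = -5, the discriminant is 0. This is a parabolic PDE.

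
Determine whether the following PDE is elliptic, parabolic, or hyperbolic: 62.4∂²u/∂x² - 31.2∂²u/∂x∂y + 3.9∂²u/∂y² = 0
Coefficients: A = 62.4, B = -31.2, C = 3.9. B² - 4AC = 0, which is zero, so the equation is parabolic.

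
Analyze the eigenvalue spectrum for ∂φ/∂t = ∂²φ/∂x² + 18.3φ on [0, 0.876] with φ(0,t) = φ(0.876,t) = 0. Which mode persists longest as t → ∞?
Eigenvalues: λₙ = n²π²/0.876² - 18.3.
First three modes:
  n=1: λ₁ = π²/0.876² - 18.3 ≈ -5.439
  n=2: λ₂ = 4π²/0.876² - 18.3 ≈ 33.146
  n=3: λ₃ = 9π²/0.876² - 18.3 ≈ 97.453
Since π²/0.876² ≈ 12.861 < 18.3, λ₁ < 0.
The n=1 mode grows fastest (−λₙ is largest for n=1) → dominates.
Asymptotic: φ ~ c₁ sin(πx/0.876) e^{5.439t} (exponential growth at rate −λ₁ ≈ 5.439).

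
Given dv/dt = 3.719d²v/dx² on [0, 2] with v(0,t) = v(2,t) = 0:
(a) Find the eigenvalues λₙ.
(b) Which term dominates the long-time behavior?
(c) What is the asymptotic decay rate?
Eigenvalues: λₙ = 3.719n²π²/2².
First three modes:
  n=1: λ₁ = 3.719π²/2² ≈ 9.176
  n=2: λ₂ = 14.876π²/2² ≈ 36.705 (4× faster decay)
  n=3: λ₃ = 33.471π²/2² ≈ 82.586 (9× faster decay)
As t → ∞, higher modes decay exponentially faster. The n=1 mode dominates: v ~ c₁ sin(πx/2) e^{-λ₁t}.
Decay rate: λ₁ = 3.719π²/2² ≈ 9.176.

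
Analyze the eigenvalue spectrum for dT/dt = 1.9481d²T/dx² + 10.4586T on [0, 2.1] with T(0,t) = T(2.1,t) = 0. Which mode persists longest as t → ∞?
Eigenvalues: λₙ = 1.9481n²π²/2.1² - 10.4586.
First three modes:
  n=1: λ₁ = 1.9481π²/2.1² - 10.4586 ≈ -6.099
  n=2: λ₂ = 7.7924π²/2.1² - 10.4586 ≈ 6.981
  n=3: λ₃ = 17.5329π²/2.1² - 10.4586 ≈ 28.78
Since 1.9481π²/2.1² ≈ 4.36 < 10.4586, λ₁ < 0.
The n=1 mode grows fastest (−λₙ is largest for n=1) → dominates.
Asymptotic: T ~ c₁ sin(πx/2.1) e^{6.099t} (exponential growth at rate −λ₁ ≈ 6.099).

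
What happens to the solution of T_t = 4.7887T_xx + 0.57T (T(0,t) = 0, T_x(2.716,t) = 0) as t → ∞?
T → 0. Diffusion dominates reaction (r=0.57 < κπ²/(4L²)≈1.6); solution decays.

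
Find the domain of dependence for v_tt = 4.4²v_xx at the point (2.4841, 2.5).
Domain of dependence: [-8.5159, 13.4841]. Signals travel at speed 4.4, so data within |x - 2.4841| ≤ 4.4·2.5 = 11 can reach the point.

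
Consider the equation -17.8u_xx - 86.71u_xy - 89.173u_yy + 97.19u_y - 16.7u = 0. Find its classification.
Hyperbolic. (A = -17.8, B = -86.71, C = -89.173 gives B² - 4AC = 1169.5065.)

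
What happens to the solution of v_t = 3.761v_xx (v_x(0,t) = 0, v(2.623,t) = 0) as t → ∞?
v → 0. Heat escapes through the Dirichlet boundary.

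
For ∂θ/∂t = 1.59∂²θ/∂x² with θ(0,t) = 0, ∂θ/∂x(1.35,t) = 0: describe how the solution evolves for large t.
θ → 0. Heat escapes through the Dirichlet boundary.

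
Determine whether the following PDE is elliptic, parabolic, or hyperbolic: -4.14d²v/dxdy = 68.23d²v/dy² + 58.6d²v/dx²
Rewriting in standard form: -58.6d²v/dx² - 4.14d²v/dxdy - 68.23d²v/dy² = 0. Coefficients: A = -58.6, B = -4.14, C = -68.23. B² - 4AC = -15975.9724, which is negative, so the equation is elliptic.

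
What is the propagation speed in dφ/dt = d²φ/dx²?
Infinite. The heat equation is parabolic, not hyperbolic, so disturbances propagate instantly.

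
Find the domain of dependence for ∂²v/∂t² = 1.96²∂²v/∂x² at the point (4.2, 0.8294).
Domain of dependence: [2.574376, 5.825624]. Signals travel at speed 1.96, so data within |x - 4.2| ≤ 1.96·0.8294 = 1.625624 can reach the point.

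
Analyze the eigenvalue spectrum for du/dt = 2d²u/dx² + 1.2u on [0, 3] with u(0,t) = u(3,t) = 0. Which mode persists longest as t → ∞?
Eigenvalues: λₙ = 2n²π²/3² - 1.2.
First three modes:
  n=1: λ₁ = 2π²/3² - 1.2 ≈ 0.993
  n=2: λ₂ = 8π²/3² - 1.2 ≈ 7.573
  n=3: λ₃ = 18π²/3² - 1.2 ≈ 18.539
Since 2π²/3² ≈ 2.193 > 1.2, all λₙ > 0.
The n=1 mode decays slowest → dominates as t → ∞.
Asymptotic: u ~ c₁ sin(πx/3) e^{-λ₁t} with decay rate λ₁ ≈ 0.993.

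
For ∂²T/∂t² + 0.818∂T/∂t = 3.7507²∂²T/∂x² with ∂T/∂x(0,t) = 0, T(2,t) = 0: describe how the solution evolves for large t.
T → 0. Damping (γ=0.818) dissipates energy; oscillations decay exponentially.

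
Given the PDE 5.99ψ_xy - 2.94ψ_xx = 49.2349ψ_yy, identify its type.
Rewriting in standard form: -2.94ψ_xx + 5.99ψ_xy - 49.2349ψ_yy = 0. The second-order coefficients are A = -2.94, B = 5.99, C = -49.2349. Since B² - 4AC = -543.122324 < 0, this is an elliptic PDE.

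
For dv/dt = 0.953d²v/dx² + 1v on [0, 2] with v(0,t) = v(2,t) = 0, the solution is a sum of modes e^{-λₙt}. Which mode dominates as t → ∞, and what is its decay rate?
Eigenvalues: λₙ = 0.953n²π²/2² - 1.
First three modes:
  n=1: λ₁ = 0.953π²/2² - 1 ≈ 1.351
  n=2: λ₂ = 3.812π²/2² - 1 ≈ 8.406
  n=3: λ₃ = 8.577π²/2² - 1 ≈ 20.163
Since 0.953π²/2² ≈ 2.351 > 1, all λₙ > 0.
The n=1 mode decays slowest → dominates as t → ∞.
Asymptotic: v ~ c₁ sin(πx/2) e^{-λ₁t} with decay rate λ₁ ≈ 1.351.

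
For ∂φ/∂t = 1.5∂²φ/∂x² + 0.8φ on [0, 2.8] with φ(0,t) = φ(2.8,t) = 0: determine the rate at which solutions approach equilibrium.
Eigenvalues: λₙ = 1.5n²π²/2.8² - 0.8.
First three modes:
  n=1: λ₁ = 1.5π²/2.8² - 0.8 ≈ 1.088
  n=2: λ₂ = 6π²/2.8² - 0.8 ≈ 6.753
  n=3: λ₃ = 13.5π²/2.8² - 0.8 ≈ 16.195
Since 1.5π²/2.8² ≈ 1.888 > 0.8, all λₙ > 0.
The n=1 mode decays slowest → dominates as t → ∞.
Asymptotic: φ ~ c₁ sin(πx/2.8) e^{-λ₁t} with decay rate λ₁ ≈ 1.088.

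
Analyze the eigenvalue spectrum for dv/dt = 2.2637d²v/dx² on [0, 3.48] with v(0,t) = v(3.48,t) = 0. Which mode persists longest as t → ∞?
Eigenvalues: λₙ = 2.2637n²π²/3.48².
First three modes:
  n=1: λ₁ = 2.2637π²/3.48² ≈ 1.845
  n=2: λ₂ = 9.0548π²/3.48² ≈ 7.379 (4× faster decay)
  n=3: λ₃ = 20.3733π²/3.48² ≈ 16.604 (9× faster decay)
As t → ∞, higher modes decay exponentially faster. The n=1 mode dominates: v ~ c₁ sin(πx/3.48) e^{-λ₁t}.
Decay rate: λ₁ = 2.2637π²/3.48² ≈ 1.845.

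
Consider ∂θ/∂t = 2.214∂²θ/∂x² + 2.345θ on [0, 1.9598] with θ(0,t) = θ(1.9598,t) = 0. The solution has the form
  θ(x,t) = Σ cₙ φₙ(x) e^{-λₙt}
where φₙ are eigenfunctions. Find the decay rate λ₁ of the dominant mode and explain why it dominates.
Eigenvalues: λₙ = 2.214n²π²/1.9598² - 2.345.
First three modes:
  n=1: λ₁ = 2.214π²/1.9598² - 2.345 ≈ 3.344
  n=2: λ₂ = 8.856π²/1.9598² - 2.345 ≈ 20.412
  n=3: λ₃ = 19.926π²/1.9598² - 2.345 ≈ 48.858
Since 2.214π²/1.9598² ≈ 5.689 > 2.345, all λₙ > 0.
The n=1 mode decays slowest → dominates as t → ∞.
Asymptotic: θ ~ c₁ sin(πx/1.9598) e^{-λ₁t} with decay rate λ₁ ≈ 3.344.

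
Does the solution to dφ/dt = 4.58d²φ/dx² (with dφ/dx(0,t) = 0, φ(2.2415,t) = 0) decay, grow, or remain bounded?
φ → 0. Heat escapes through the Dirichlet boundary.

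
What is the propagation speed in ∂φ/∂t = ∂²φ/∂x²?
Infinite. The heat equation is parabolic, not hyperbolic, so disturbances propagate instantly.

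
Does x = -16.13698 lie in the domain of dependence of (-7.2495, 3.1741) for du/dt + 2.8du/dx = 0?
Yes. The characteristic through (-7.2495, 3.1741) passes through x = -16.13698.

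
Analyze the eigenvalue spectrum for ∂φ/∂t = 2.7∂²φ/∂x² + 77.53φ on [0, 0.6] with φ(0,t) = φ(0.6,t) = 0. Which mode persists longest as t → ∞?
Eigenvalues: λₙ = 2.7n²π²/0.6² - 77.53.
First three modes:
  n=1: λ₁ = 2.7π²/0.6² - 77.53 ≈ -3.508
  n=2: λ₂ = 10.8π²/0.6² - 77.53 ≈ 218.558
  n=3: λ₃ = 24.3π²/0.6² - 77.53 ≈ 588.668
Since 2.7π²/0.6² ≈ 74.022 < 77.53, λ₁ < 0.
The n=1 mode grows fastest (−λₙ is largest for n=1) → dominates.
Asymptotic: φ ~ c₁ sin(πx/0.6) e^{3.508t} (exponential growth at rate −λ₁ ≈ 3.508).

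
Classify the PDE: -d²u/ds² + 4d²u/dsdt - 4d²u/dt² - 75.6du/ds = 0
A = -1, B = 4, C = -4. Discriminant B² - 4AC = 0. Since 0 = 0, parabolic.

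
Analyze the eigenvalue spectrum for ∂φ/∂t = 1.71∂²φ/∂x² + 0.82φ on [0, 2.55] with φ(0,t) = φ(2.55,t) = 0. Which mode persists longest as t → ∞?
Eigenvalues: λₙ = 1.71n²π²/2.55² - 0.82.
First three modes:
  n=1: λ₁ = 1.71π²/2.55² - 0.82 ≈ 1.775
  n=2: λ₂ = 6.84π²/2.55² - 0.82 ≈ 9.562
  n=3: λ₃ = 15.39π²/2.55² - 0.82 ≈ 22.539
Since 1.71π²/2.55² ≈ 2.595 > 0.82, all λₙ > 0.
The n=1 mode decays slowest → dominates as t → ∞.
Asymptotic: φ ~ c₁ sin(πx/2.55) e^{-λ₁t} with decay rate λ₁ ≈ 1.775.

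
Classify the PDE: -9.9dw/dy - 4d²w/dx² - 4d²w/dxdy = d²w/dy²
Rewriting in standard form: -4d²w/dx² - 4d²w/dxdy - d²w/dy² - 9.9dw/dy = 0. A = -4, B = -4, C = -1. Discriminant B² - 4AC = 0. Since 0 = 0, parabolic.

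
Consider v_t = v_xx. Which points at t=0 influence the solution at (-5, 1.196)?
The entire real line. The heat equation has infinite propagation speed: any initial disturbance instantly affects all points (though exponentially small far away).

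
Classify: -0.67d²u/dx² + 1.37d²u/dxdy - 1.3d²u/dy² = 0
Elliptic (discriminant = -1.6071).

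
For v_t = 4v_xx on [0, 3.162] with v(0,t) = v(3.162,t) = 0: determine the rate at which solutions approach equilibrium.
Eigenvalues: λₙ = 4n²π²/3.162².
First three modes:
  n=1: λ₁ = 4π²/3.162² ≈ 3.949
  n=2: λ₂ = 16π²/3.162² ≈ 15.794 (4× faster decay)
  n=3: λ₃ = 36π²/3.162² ≈ 35.537 (9× faster decay)
As t → ∞, higher modes decay exponentially faster. The n=1 mode dominates: v ~ c₁ sin(πx/3.162) e^{-λ₁t}.
Decay rate: λ₁ = 4π²/3.162² ≈ 3.949.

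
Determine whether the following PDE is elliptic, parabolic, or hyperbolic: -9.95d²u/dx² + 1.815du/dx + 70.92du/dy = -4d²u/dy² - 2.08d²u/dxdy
Rewriting in standard form: -9.95d²u/dx² + 2.08d²u/dxdy + 4d²u/dy² + 1.815du/dx + 70.92du/dy = 0. Coefficients: A = -9.95, B = 2.08, C = 4. B² - 4AC = 163.5264, which is positive, so the equation is hyperbolic.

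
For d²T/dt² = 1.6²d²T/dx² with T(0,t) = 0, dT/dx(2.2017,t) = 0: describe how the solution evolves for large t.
T oscillates (no decay). Energy is conserved; the solution oscillates indefinitely as standing waves.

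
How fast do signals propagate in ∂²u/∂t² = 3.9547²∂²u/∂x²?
Speed = 3.9547. Information travels along characteristics x = x₀ ± 3.9547t.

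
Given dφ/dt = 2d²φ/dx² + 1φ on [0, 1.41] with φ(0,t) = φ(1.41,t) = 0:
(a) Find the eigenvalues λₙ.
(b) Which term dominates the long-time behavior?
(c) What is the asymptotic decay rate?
Eigenvalues: λₙ = 2n²π²/1.41² - 1.
First three modes:
  n=1: λ₁ = 2π²/1.41² - 1 ≈ 8.929
  n=2: λ₂ = 8π²/1.41² - 1 ≈ 38.715
  n=3: λ₃ = 18π²/1.41² - 1 ≈ 88.358
Since 2π²/1.41² ≈ 9.929 > 1, all λₙ > 0.
The n=1 mode decays slowest → dominates as t → ∞.
Asymptotic: φ ~ c₁ sin(πx/1.41) e^{-λ₁t} with decay rate λ₁ ≈ 8.929.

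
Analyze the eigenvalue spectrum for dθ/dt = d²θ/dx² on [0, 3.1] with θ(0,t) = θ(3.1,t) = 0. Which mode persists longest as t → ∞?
Eigenvalues: λₙ = n²π²/3.1².
First three modes:
  n=1: λ₁ = π²/3.1² ≈ 1.027
  n=2: λ₂ = 4π²/3.1² ≈ 4.108 (4× faster decay)
  n=3: λ₃ = 9π²/3.1² ≈ 9.243 (9× faster decay)
As t → ∞, higher modes decay exponentially faster. The n=1 mode dominates: θ ~ c₁ sin(πx/3.1) e^{-λ₁t}.
Decay rate: λ₁ = π²/3.1² ≈ 1.027.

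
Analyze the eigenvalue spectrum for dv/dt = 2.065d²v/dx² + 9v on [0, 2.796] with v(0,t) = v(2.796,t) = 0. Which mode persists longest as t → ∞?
Eigenvalues: λₙ = 2.065n²π²/2.796² - 9.
First three modes:
  n=1: λ₁ = 2.065π²/2.796² - 9 ≈ -6.393
  n=2: λ₂ = 8.26π²/2.796² - 9 ≈ 1.428
  n=3: λ₃ = 18.585π²/2.796² - 9 ≈ 14.463
Since 2.065π²/2.796² ≈ 2.607 < 9, λ₁ < 0.
The n=1 mode grows fastest (−λₙ is largest for n=1) → dominates.
Asymptotic: v ~ c₁ sin(πx/2.796) e^{6.393t} (exponential growth at rate −λ₁ ≈ 6.393).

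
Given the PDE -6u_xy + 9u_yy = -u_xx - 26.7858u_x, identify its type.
Rewriting in standard form: u_xx - 6u_xy + 9u_yy + 26.7858u_x = 0. The second-order coefficients are A = 1, B = -6, C = 9. Since B² - 4AC = 0 = 0, this is a parabolic PDE.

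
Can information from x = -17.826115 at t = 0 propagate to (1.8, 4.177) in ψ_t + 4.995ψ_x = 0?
No. Only data at x = -19.064115 affects (1.8, 4.177). Advection has one-way propagation along characteristics.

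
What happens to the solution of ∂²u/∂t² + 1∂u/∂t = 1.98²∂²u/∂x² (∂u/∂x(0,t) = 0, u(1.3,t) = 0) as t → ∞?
u → 0. Damping (γ=1) dissipates energy; oscillations decay exponentially.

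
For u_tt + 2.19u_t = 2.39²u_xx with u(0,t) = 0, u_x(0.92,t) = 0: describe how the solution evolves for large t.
u → 0. Damping (γ=2.19) dissipates energy; oscillations decay exponentially.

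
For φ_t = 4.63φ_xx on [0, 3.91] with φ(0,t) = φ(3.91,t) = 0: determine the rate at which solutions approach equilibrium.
Eigenvalues: λₙ = 4.63n²π²/3.91².
First three modes:
  n=1: λ₁ = 4.63π²/3.91² ≈ 2.989
  n=2: λ₂ = 18.52π²/3.91² ≈ 11.956 (4× faster decay)
  n=3: λ₃ = 41.67π²/3.91² ≈ 26.901 (9× faster decay)
As t → ∞, higher modes decay exponentially faster. The n=1 mode dominates: φ ~ c₁ sin(πx/3.91) e^{-λ₁t}.
Decay rate: λ₁ = 4.63π²/3.91² ≈ 2.989.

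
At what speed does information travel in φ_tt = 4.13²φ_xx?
Speed = 4.13. Information travels along characteristics x = x₀ ± 4.13t.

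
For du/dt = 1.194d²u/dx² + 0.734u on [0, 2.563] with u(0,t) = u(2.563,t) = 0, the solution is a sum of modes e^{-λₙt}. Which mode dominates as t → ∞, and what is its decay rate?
Eigenvalues: λₙ = 1.194n²π²/2.563² - 0.734.
First three modes:
  n=1: λ₁ = 1.194π²/2.563² - 0.734 ≈ 1.06
  n=2: λ₂ = 4.776π²/2.563² - 0.734 ≈ 6.442
  n=3: λ₃ = 10.746π²/2.563² - 0.734 ≈ 15.411
Since 1.194π²/2.563² ≈ 1.794 > 0.734, all λₙ > 0.
The n=1 mode decays slowest → dominates as t → ∞.
Asymptotic: u ~ c₁ sin(πx/2.563) e^{-λ₁t} with decay rate λ₁ ≈ 1.06.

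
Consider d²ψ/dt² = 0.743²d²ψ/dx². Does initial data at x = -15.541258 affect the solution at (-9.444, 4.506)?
No. The domain of dependence is [-12.791958, -6.096042], and -15.541258 is outside this interval.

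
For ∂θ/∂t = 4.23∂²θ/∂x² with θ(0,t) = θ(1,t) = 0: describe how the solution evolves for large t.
θ → 0. Heat diffuses out through both boundaries.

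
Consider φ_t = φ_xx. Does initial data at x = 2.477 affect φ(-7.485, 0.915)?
Yes, for any finite x. The heat equation has infinite propagation speed, so all initial data affects all points at any t > 0.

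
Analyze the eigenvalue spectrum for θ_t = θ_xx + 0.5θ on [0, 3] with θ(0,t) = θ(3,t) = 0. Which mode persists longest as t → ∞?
Eigenvalues: λₙ = n²π²/3² - 0.5.
First three modes:
  n=1: λ₁ = π²/3² - 0.5 ≈ 0.597
  n=2: λ₂ = 4π²/3² - 0.5 ≈ 3.886
  n=3: λ₃ = 9π²/3² - 0.5 ≈ 9.37
Since π²/3² ≈ 1.097 > 0.5, all λₙ > 0.
The n=1 mode decays slowest → dominates as t → ∞.
Asymptotic: θ ~ c₁ sin(πx/3) e^{-λ₁t} with decay rate λ₁ ≈ 0.597.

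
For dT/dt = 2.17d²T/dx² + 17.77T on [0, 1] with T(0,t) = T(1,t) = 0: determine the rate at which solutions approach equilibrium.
Eigenvalues: λₙ = 2.17n²π²/1² - 17.77.
First three modes:
  n=1: λ₁ = 2.17π² - 17.77 ≈ 3.647
  n=2: λ₂ = 8.68π² - 17.77 ≈ 67.898
  n=3: λ₃ = 19.53π² - 17.77 ≈ 174.983
Since 2.17π² ≈ 21.417 > 17.77, all λₙ > 0.
The n=1 mode decays slowest → dominates as t → ∞.
Asymptotic: T ~ c₁ sin(πx/1) e^{-λ₁t} with decay rate λ₁ ≈ 3.647.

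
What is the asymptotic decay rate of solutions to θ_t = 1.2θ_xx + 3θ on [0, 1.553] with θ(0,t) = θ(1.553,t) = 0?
Eigenvalues: λₙ = 1.2n²π²/1.553² - 3.
First three modes:
  n=1: λ₁ = 1.2π²/1.553² - 3 ≈ 1.911
  n=2: λ₂ = 4.8π²/1.553² - 3 ≈ 16.643
  n=3: λ₃ = 10.8π²/1.553² - 3 ≈ 41.196
Since 1.2π²/1.553² ≈ 4.911 > 3, all λₙ > 0.
The n=1 mode decays slowest → dominates as t → ∞.
Asymptotic: θ ~ c₁ sin(πx/1.553) e^{-λ₁t} with decay rate λ₁ ≈ 1.911.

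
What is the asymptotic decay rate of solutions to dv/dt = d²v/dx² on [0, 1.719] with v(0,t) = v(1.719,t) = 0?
Eigenvalues: λₙ = n²π²/1.719².
First three modes:
  n=1: λ₁ = π²/1.719² ≈ 3.34
  n=2: λ₂ = 4π²/1.719² ≈ 13.36 (4× faster decay)
  n=3: λ₃ = 9π²/1.719² ≈ 30.06 (9× faster decay)
As t → ∞, higher modes decay exponentially faster. The n=1 mode dominates: v ~ c₁ sin(πx/1.719) e^{-λ₁t}.
Decay rate: λ₁ = π²/1.719² ≈ 3.34.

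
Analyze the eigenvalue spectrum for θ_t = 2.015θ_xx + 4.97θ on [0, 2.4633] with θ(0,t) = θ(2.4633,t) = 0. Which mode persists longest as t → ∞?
Eigenvalues: λₙ = 2.015n²π²/2.4633² - 4.97.
First three modes:
  n=1: λ₁ = 2.015π²/2.4633² - 4.97 ≈ -1.693
  n=2: λ₂ = 8.06π²/2.4633² - 4.97 ≈ 8.14
  n=3: λ₃ = 18.135π²/2.4633² - 4.97 ≈ 24.527
Since 2.015π²/2.4633² ≈ 3.277 < 4.97, λ₁ < 0.
The n=1 mode grows fastest (−λₙ is largest for n=1) → dominates.
Asymptotic: θ ~ c₁ sin(πx/2.4633) e^{1.693t} (exponential growth at rate −λ₁ ≈ 1.693).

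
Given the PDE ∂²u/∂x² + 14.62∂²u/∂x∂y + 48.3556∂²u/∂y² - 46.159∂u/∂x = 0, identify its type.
The second-order coefficients are A = 1, B = 14.62, C = 48.3556. Since B² - 4AC = 20.322 > 0, this is a hyperbolic PDE.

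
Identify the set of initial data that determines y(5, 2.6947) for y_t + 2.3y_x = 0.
A single point: x = -1.19781. The characteristic through (5, 2.6947) is x - 2.3t = const, so x = 5 - 2.3·2.6947 = -1.19781.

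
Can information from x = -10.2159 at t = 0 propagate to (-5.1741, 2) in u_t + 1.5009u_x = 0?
No. Only data at x = -8.1759 affects (-5.1741, 2). Advection has one-way propagation along characteristics.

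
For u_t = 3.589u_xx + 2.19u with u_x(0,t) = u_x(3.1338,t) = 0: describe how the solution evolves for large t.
u grows unboundedly. With Neumann BCs the constant mode has diffusion eigenvalue 0, so any r > 0 makes it grow like e^(2.19t); solution grows exponentially.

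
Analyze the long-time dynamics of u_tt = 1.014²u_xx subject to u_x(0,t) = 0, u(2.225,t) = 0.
Long-time behavior: u oscillates (no decay). Energy is conserved; the solution oscillates indefinitely as standing waves.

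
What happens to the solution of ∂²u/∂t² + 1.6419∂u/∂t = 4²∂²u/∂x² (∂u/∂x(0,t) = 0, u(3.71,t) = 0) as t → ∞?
u → 0. Damping (γ=1.6419) dissipates energy; oscillations decay exponentially.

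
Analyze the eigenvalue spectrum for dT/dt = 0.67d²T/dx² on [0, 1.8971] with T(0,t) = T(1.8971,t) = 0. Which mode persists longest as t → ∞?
Eigenvalues: λₙ = 0.67n²π²/1.8971².
First three modes:
  n=1: λ₁ = 0.67π²/1.8971² ≈ 1.837
  n=2: λ₂ = 2.68π²/1.8971² ≈ 7.349 (4× faster decay)
  n=3: λ₃ = 6.03π²/1.8971² ≈ 16.536 (9× faster decay)
As t → ∞, higher modes decay exponentially faster. The n=1 mode dominates: T ~ c₁ sin(πx/1.8971) e^{-λ₁t}.
Decay rate: λ₁ = 0.67π²/1.8971² ≈ 1.837.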